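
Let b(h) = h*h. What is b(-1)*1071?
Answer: 1071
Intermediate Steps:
b(h) = h**2
b(-1)*1071 = (-1)**2*1071 = 1*1071 = 1071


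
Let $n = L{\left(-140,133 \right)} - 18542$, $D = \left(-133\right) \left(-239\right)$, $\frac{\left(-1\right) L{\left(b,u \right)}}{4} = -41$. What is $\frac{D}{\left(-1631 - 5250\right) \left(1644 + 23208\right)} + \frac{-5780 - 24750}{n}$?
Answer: $\frac{6541663763}{3938295132} \approx 1.661$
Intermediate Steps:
$L{\left(b,u \right)} = 164$ ($L{\left(b,u \right)} = \left(-4\right) \left(-41\right) = 164$)
$D = 31787$
$n = -18378$ ($n = 164 - 18542 = -18378$)
$\frac{D}{\left(-1631 - 5250\right) \left(1644 + 23208\right)} + \frac{-5780 - 24750}{n} = \frac{31787}{\left(-1631 - 5250\right) \left(1644 + 23208\right)} + \frac{-5780 - 24750}{-18378} = \frac{31787}{\left(-6881\right) 24852} + \left(-5780 - 24750\right) \left(- \frac{1}{18378}\right) = \frac{31787}{-171006612} - - \frac{15265}{9189} = 31787 \left(- \frac{1}{171006612}\right) + \frac{15265}{9189} = - \frac{239}{1285764} + \frac{15265}{9189} = \frac{6541663763}{3938295132}$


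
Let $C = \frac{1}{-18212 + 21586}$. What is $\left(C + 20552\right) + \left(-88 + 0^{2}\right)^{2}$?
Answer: $\frac{95470705}{3374} \approx 28296.0$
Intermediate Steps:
$C = \frac{1}{3374} \approx 0.00029638$
$\left(C + 20552\right) + \left(-88 + 0^{2}\right)^{2} = \left(\frac{1}{3374} + 20552\right) + \left(-88 + 0^{2}\right)^{2} = \frac{69342449}{3374} + \left(-88 + 0\right)^{2} = \frac{69342449}{3374} + \left(-88\right)^{2} = \frac{69342449}{3374} + 7744 = \frac{95470705}{3374}$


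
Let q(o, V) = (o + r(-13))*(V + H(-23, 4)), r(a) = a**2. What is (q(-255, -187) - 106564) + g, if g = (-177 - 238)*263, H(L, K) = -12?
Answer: -198595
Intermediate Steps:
g = -109145 (g = -415*263 = -109145)
q(o, V) = (-12 + V)*(169 + o) (q(o, V) = (o + (-13)**2)*(V - 12) = (o + 169)*(-12 + V) = (169 + o)*(-12 + V) = (-12 + V)*(169 + o))
(q(-255, -187) - 106564) + g = ((-2028 - 12*(-255) + 169*(-187) - 187*(-255)) - 106564) - 109145 = ((-2028 + 3060 - 31603 + 47685) - 106564) - 109145 = (17114 - 106564) - 109145 = -89450 - 109145 = -198595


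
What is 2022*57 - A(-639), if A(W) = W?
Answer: 115893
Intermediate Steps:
2022*57 - A(-639) = 2022*57 - 1*(-639) = 115254 + 639 = 115893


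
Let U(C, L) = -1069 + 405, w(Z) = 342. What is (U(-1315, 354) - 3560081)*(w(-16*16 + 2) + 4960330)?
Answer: -17663688020640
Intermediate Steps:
U(C, L) = -664
(U(-1315, 354) - 3560081)*(w(-16*16 + 2) + 4960330) = (-664 - 3560081)*(342 + 4960330) = -3560745*4960672 = -17663688020640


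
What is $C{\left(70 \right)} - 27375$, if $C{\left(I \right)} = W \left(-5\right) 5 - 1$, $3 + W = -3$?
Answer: $-27226$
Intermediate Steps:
$W = -6$ ($W = -3 - 3 = -6$)
$C{\left(I \right)} = 149$ ($C{\left(I \right)} = \left(-6\right) \left(-5\right) 5 - 1 = 30 \cdot 5 - 1 = 150 - 1 = 149$)
$C{\left(70 \right)} - 27375 = 149 - 27375 = -27226$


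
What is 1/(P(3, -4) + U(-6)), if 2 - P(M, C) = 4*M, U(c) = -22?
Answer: -1/32 ≈ -0.031250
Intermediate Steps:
P(M, C) = 2 - 4*M
1/(P(3, -4) + U(-6)) = 1/((2 - 4*3) - 22) = 1/((2 - 12) - 22) = 1/(-10 - 22) = 1/(-32) = -1/32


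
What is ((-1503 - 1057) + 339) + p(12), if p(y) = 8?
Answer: -2213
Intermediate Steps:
((-1503 - 1057) + 339) + p(12) = ((-1503 - 1057) + 339) + 8 = (-2560 + 339) + 8 = -2221 + 8 = -2213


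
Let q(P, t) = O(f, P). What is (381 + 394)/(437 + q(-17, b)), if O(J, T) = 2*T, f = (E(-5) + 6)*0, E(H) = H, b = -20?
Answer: 25/13 ≈ 1.9231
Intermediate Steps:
f = 0 (f = (-5 + 6)*0 = 1*0 = 0)
q(P, t) = 2*P
(381 + 394)/(437 + q(-17, b)) = (381 + 394)/(437 + 2*(-17)) = 775/(437 - 34) = 775/403 = 775*(1/403) = 25/13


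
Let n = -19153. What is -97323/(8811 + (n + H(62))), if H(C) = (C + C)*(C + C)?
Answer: -32441/1678 ≈ -19.333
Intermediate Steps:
H(C) = 4*C² (H(C) = (2*C)*(2*C) = 4*C²)
-97323/(8811 + (n + H(62))) = -97323/(8811 + (-19153 + 4*62²)) = -97323/(8811 + (-19153 + 4*3844)) = -97323/(8811 + (-19153 + 15376)) = -97323/(8811 - 3777) = -97323/5034 = -97323*1/5034 = -32441/1678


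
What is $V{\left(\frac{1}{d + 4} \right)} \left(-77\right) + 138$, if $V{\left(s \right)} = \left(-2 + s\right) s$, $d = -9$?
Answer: $\frac{2603}{25} \approx 104.12$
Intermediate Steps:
$V{\left(s \right)} = s \left(-2 + s\right)$
$V{\left(\frac{1}{d + 4} \right)} \left(-77\right) + 138 = \frac{-2 + \frac{1}{-9 + 4}}{-9 + 4} \left(-77\right) + 138 = \frac{-2 + \frac{1}{-5}}{-5} \left(-77\right) + 138 = - \frac{-2 - \frac{1}{5}}{5} \left(-77\right) + 138 = \left(- \frac{1}{5}\right) \left(- \frac{11}{5}\right) \left(-77\right) + 138 = \frac{11}{25} \left(-77\right) + 138 = - \frac{847}{25} + 138 = \frac{2603}{25}$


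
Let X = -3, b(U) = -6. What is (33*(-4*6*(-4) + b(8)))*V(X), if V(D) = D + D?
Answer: -17820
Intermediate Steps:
V(D) = 2*D
(33*(-4*6*(-4) + b(8)))*V(X) = (33*(-4*6*(-4) - 6))*(2*(-3)) = (33*(-24*(-4) - 6))*(-6) = (33*(96 - 6))*(-6) = (33*90)*(-6) = 2970*(-6) = -17820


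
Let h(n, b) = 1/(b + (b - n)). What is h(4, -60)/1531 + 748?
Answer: 142003311/189844 ≈ 748.00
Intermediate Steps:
h(n, b) = 1/(-n + 2*b)
h(4, -60)/1531 + 748 = 1/((-1*4 + 2*(-60))*1531) + 748 = (1/1531)/(-4 - 120) + 748 = (1/1531)/(-124) + 748 = -1/124*1/1531 + 748 = -1/189844 + 748 = 142003311/189844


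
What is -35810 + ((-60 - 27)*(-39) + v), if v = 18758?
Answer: -13659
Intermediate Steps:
-35810 + ((-60 - 27)*(-39) + v) = -35810 + ((-60 - 27)*(-39) + 18758) = -35810 + (-87*(-39) + 18758) = -35810 + (3393 + 18758) = -35810 + 22151 = -13659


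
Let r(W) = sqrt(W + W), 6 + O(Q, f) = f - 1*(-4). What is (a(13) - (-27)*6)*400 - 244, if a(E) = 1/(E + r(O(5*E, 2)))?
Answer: 839628/13 ≈ 64587.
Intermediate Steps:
O(Q, f) = -2 + f (O(Q, f) = -6 + (f - 1*(-4)) = -6 + (f + 4) = -6 + (4 + f) = -2 + f)
r(W) = sqrt(2)*sqrt(W) (r(W) = sqrt(2*W) = sqrt(2)*sqrt(W))
a(E) = 1/E (a(E) = 1/(E + sqrt(2)*sqrt(-2 + 2)) = 1/(E + sqrt(2)*sqrt(0)) = 1/(E + sqrt(2)*0) = 1/(E + 0) = 1/E)
(a(13) - (-27)*6)*400 - 244 = (1/13 - (-27)*6)*400 - 244 = (1/13 - 1*(-162))*400 - 244 = (1/13 + 162)*400 - 244 = (2107/13)*400 - 244 = 842800/13 - 244 = 839628/13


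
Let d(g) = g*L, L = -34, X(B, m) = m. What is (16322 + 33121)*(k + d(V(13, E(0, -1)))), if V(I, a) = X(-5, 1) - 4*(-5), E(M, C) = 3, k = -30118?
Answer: -1524426576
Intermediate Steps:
V(I, a) = 21 (V(I, a) = 1 - 4*(-5) = 1 + 20 = 21)
d(g) = -34*g (d(g) = g*(-34) = -34*g)
(16322 + 33121)*(k + d(V(13, E(0, -1)))) = (16322 + 33121)*(-30118 - 34*21) = 49443*(-30118 - 714) = 49443*(-30832) = -1524426576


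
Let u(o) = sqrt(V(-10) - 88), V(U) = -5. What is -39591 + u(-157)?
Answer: -39591 + I*sqrt(93) ≈ -39591.0 + 9.6436*I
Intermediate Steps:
u(o) = I*sqrt(93) (u(o) = sqrt(-5 - 88) = sqrt(-93) = I*sqrt(93))
-39591 + u(-157) = -39591 + I*sqrt(93)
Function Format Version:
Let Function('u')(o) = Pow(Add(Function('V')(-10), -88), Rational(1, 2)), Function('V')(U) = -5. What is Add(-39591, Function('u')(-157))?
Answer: Add(-39591, Mul(I, Pow(93, Rational(1, 2)))) ≈ Add(-39591., Mul(9.6436, I))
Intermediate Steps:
Function('u')(o) = Mul(I, Pow(93, Rational(1, 2))) (Function('u')(o) = Pow(Add(-5, -88), Rational(1, 2)) = Pow(-93, Rational(1, 2)) = Mul(I, Pow(93, Rational(1, 2))))
Add(-39591, Function('u')(-157)) = Add(-39591, Mul(I, Pow(93, Rational(1, 2))))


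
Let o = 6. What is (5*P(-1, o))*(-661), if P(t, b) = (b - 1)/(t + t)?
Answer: 16525/2 ≈ 8262.5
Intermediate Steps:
P(t, b) = (-1 + b)/(2*t) (P(t, b) = (-1 + b)/((2*t)) = (-1 + b)*(1/(2*t)) = (-1 + b)/(2*t))
(5*P(-1, o))*(-661) = (5*((½)*(-1 + 6)/(-1)))*(-661) = (5*((½)*(-1)*5))*(-661) = (5*(-5/2))*(-661) = -25/2*(-661) = 16525/2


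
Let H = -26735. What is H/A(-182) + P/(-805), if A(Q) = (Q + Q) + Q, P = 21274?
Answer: 1415153/62790 ≈ 22.538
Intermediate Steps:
A(Q) = 3*Q (A(Q) = 2*Q + Q = 3*Q)
H/A(-182) + P/(-805) = -26735/(3*(-182)) + 21274/(-805) = -26735/(-546) + 21274*(-1/805) = -26735*(-1/546) - 21274/805 = 26735/546 - 21274/805 = 1415153/62790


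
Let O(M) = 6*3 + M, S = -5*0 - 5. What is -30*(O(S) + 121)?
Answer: -4020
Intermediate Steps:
S = -5 (S = 0 - 5 = -5)
O(M) = 18 + M
-30*(O(S) + 121) = -30*((18 - 5) + 121) = -30*(13 + 121) = -30*134 = -4020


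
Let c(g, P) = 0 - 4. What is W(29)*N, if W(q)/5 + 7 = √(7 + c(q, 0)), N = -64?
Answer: 2240 - 320*√3 ≈ 1685.7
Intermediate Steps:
c(g, P) = -4
W(q) = -35 + 5*√3 (W(q) = -35 + 5*√(7 - 4) = -35 + 5*√3)
W(29)*N = (-35 + 5*√3)*(-64) = 2240 - 320*√3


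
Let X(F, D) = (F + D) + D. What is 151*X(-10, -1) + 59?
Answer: -1753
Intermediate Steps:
X(F, D) = F + 2*D (X(F, D) = (D + F) + D = F + 2*D)
151*X(-10, -1) + 59 = 151*(-10 + 2*(-1)) + 59 = 151*(-10 - 2) + 59 = 151*(-12) + 59 = -1812 + 59 = -1753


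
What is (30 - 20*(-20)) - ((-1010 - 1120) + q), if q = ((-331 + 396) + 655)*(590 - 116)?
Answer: -338720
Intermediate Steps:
q = 341280 (q = (65 + 655)*474 = 720*474 = 341280)
(30 - 20*(-20)) - ((-1010 - 1120) + q) = (30 - 20*(-20)) - ((-1010 - 1120) + 341280) = (30 + 400) - (-2130 + 341280) = 430 - 1*339150 = 430 - 339150 = -338720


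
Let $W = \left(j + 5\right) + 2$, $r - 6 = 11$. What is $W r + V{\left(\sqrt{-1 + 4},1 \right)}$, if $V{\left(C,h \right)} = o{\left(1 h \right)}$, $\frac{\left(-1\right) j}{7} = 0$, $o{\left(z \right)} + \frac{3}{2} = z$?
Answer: $\frac{237}{2} \approx 118.5$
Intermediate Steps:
$o{\left(z \right)} = - \frac{3}{2} + z$
$j = 0$ ($j = \left(-7\right) 0 = 0$)
$V{\left(C,h \right)} = - \frac{3}{2} + h$ ($V{\left(C,h \right)} = - \frac{3}{2} + 1 h = - \frac{3}{2} + h$)
$r = 17$ ($r = 6 + 11 = 17$)
$W = 7$ ($W = \left(0 + 5\right) + 2 = 5 + 2 = 7$)
$W r + V{\left(\sqrt{-1 + 4},1 \right)} = 7 \cdot 17 + \left(- \frac{3}{2} + 1\right) = 119 - \frac{1}{2} = \frac{237}{2}$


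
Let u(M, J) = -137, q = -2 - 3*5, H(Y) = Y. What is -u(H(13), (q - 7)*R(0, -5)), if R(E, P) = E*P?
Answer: 137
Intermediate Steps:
q = -17 (q = -2 - 15 = -17)
-u(H(13), (q - 7)*R(0, -5)) = -1*(-137) = 137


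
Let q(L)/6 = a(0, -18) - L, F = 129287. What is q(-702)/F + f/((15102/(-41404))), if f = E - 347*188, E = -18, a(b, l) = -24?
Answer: 174652327393864/976246137 ≈ 1.7890e+5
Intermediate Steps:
q(L) = -144 - 6*L (q(L) = 6*(-24 - L) = -144 - 6*L)
f = -65254 (f = -18 - 347*188 = -18 - 65236 = -65254)
q(-702)/F + f/((15102/(-41404))) = (-144 - 6*(-702))/129287 - 65254/(15102/(-41404)) = (-144 + 4212)*(1/129287) - 65254/(15102*(-1/41404)) = 4068*(1/129287) - 65254/(-7551/20702) = 4068/129287 - 65254*(-20702/7551) = 4068/129287 + 1350888308/7551 = 174652327393864/976246137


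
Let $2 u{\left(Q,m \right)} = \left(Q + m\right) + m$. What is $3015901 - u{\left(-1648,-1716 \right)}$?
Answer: $3018441$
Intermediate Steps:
$u{\left(Q,m \right)} = m + \frac{Q}{2}$ ($u{\left(Q,m \right)} = \frac{\left(Q + m\right) + m}{2} = \frac{Q + 2 m}{2} = m + \frac{Q}{2}$)
$3015901 - u{\left(-1648,-1716 \right)} = 3015901 - \left(-1716 + \frac{1}{2} \left(-1648\right)\right) = 3015901 - \left(-1716 - 824\right) = 3015901 - -2540 = 3015901 + 2540 = 3018441$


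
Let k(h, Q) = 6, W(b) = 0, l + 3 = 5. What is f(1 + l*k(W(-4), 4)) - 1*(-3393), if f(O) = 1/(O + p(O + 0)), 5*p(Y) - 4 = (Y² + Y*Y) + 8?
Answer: 281620/83 ≈ 3393.0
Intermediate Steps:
l = 2 (l = -3 + 5 = 2)
p(Y) = 12/5 + 2*Y²/5 (p(Y) = ⅘ + ((Y² + Y*Y) + 8)/5 = ⅘ + ((Y² + Y²) + 8)/5 = ⅘ + (2*Y² + 8)/5 = ⅘ + (8 + 2*Y²)/5 = ⅘ + (8/5 + 2*Y²/5) = 12/5 + 2*Y²/5)
f(O) = 1/(12/5 + O + 2*O²/5) (f(O) = 1/(O + (12/5 + 2*(O + 0)²/5)) = 1/(O + (12/5 + 2*O²/5)) = 1/(12/5 + O + 2*O²/5))
f(1 + l*k(W(-4), 4)) - 1*(-3393) = 5/(12 + 2*(1 + 2*6)² + 5*(1 + 2*6)) - 1*(-3393) = 5/(12 + 2*(1 + 12)² + 5*(1 + 12)) + 3393 = 5/(12 + 2*13² + 5*13) + 3393 = 5/(12 + 2*169 + 65) + 3393 = 5/(12 + 338 + 65) + 3393 = 5/415 + 3393 = 5*(1/415) + 3393 = 1/83 + 3393 = 281620/83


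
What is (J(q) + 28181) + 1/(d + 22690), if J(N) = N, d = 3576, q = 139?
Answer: 743853121/26266 ≈ 28320.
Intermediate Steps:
(J(q) + 28181) + 1/(d + 22690) = (139 + 28181) + 1/(3576 + 22690) = 28320 + 1/26266 = 743853121/26266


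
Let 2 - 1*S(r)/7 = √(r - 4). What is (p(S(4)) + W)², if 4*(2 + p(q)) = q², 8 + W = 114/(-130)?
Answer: 6140484/4225 ≈ 1453.4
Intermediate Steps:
S(r) = 14 - 7*√(-4 + r) (S(r) = 14 - 7*√(r - 4) = 14 - 7*√(-4 + r))
W = -577/65 (W = -8 + 114/(-130) = -8 + 114*(-1/130) = -8 - 57/65 = -577/65 ≈ -8.8769)
p(q) = -2 + q²/4
(p(S(4)) + W)² = ((-2 + (14 - 7*√(-4 + 4))²/4) - 577/65)² = ((-2 + (14 - 7*√0)²/4) - 577/65)² = ((-2 + (14 - 7*0)²/4) - 577/65)² = ((-2 + (14 + 0)²/4) - 577/65)² = ((-2 + (¼)*14²) - 577/65)² = ((-2 + (¼)*196) - 577/65)² = ((-2 + 49) - 577/65)² = (47 - 577/65)² = (2478/65)² = 6140484/4225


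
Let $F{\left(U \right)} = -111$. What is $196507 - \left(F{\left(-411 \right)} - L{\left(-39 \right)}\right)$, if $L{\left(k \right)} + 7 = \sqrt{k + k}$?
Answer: $196611 + i \sqrt{78} \approx 1.9661 \cdot 10^{5} + 8.8318 i$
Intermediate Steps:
$L{\left(k \right)} = -7 + \sqrt{2} \sqrt{k}$ ($L{\left(k \right)} = -7 + \sqrt{k + k} = -7 + \sqrt{2 k} = -7 + \sqrt{2} \sqrt{k}$)
$196507 - \left(F{\left(-411 \right)} - L{\left(-39 \right)}\right) = 196507 - \left(-111 - \left(-7 + \sqrt{2} \sqrt{-39}\right)\right) = 196507 - \left(-111 - \left(-7 + \sqrt{2} i \sqrt{39}\right)\right) = 196507 - \left(-111 - \left(-7 + i \sqrt{78}\right)\right) = 196507 - \left(-111 + \left(7 - i \sqrt{78}\right)\right) = 196507 - \left(-104 - i \sqrt{78}\right) = 196507 + \left(104 + i \sqrt{78}\right) = 196611 + i \sqrt{78}$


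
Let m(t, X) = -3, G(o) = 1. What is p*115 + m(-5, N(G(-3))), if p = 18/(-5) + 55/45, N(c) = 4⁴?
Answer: -2488/9 ≈ -276.44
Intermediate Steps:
N(c) = 256
p = -107/45 (p = 18*(-⅕) + 55*(1/45) = -18/5 + 11/9 = -107/45 ≈ -2.3778)
p*115 + m(-5, N(G(-3))) = -107/45*115 - 3 = -2461/9 - 3 = -2488/9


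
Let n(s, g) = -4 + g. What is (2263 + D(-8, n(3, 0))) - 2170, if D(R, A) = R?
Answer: 85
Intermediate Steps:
(2263 + D(-8, n(3, 0))) - 2170 = (2263 - 8) - 2170 = 2255 - 2170 = 85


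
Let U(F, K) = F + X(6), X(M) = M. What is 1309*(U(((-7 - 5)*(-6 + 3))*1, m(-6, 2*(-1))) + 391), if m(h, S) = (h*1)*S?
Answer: 566797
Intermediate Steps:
m(h, S) = S*h (m(h, S) = h*S = S*h)
U(F, K) = 6 + F (U(F, K) = F + 6 = 6 + F)
1309*(U(((-7 - 5)*(-6 + 3))*1, m(-6, 2*(-1))) + 391) = 1309*((6 + ((-7 - 5)*(-6 + 3))*1) + 391) = 1309*((6 - 12*(-3)*1) + 391) = 1309*((6 + 36*1) + 391) = 1309*((6 + 36) + 391) = 1309*(42 + 391) = 1309*433 = 566797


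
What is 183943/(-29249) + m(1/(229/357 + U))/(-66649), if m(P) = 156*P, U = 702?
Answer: -279567339802019/44454318949513 ≈ -6.2889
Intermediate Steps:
183943/(-29249) + m(1/(229/357 + U))/(-66649) = 183943/(-29249) + (156/(229/357 + 702))/(-66649) = 183943*(-1/29249) + (156/(229*(1/357) + 702))*(-1/66649) = -183943/29249 + (156/(229/357 + 702))*(-1/66649) = -183943/29249 + (156/(250843/357))*(-1/66649) = -183943/29249 + (156*(357/250843))*(-1/66649) = -183943/29249 + (55692/250843)*(-1/66649) = -183943/29249 - 55692/16718435107 = -279567339802019/44454318949513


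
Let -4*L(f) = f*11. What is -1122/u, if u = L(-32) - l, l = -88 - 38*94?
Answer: -561/1874 ≈ -0.29936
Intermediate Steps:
L(f) = -11*f/4 (L(f) = -f*11/4 = -11*f/4)
l = -3660 (l = -88 - 3572 = -3660)
u = 3748 (u = -11/4*(-32) - 1*(-3660) = 88 + 3660 = 3748)
-1122/u = -1122/3748 = -1122*1/3748 = -561/1874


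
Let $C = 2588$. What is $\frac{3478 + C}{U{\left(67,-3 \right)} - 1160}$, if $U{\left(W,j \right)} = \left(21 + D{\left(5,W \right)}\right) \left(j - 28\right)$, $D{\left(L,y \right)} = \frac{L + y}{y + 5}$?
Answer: $- \frac{1011}{307} \approx -3.2932$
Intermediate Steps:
$D{\left(L,y \right)} = \frac{L + y}{5 + y}$
$U{\left(W,j \right)} = -616 + 22 j$ ($U{\left(W,j \right)} = \left(21 + \frac{5 + W}{5 + W}\right) \left(j - 28\right) = \left(21 + 1\right) \left(-28 + j\right) = 22 \left(-28 + j\right) = -616 + 22 j$)
$\frac{3478 + C}{U{\left(67,-3 \right)} - 1160} = \frac{3478 + 2588}{\left(-616 + 22 \left(-3\right)\right) - 1160} = \frac{6066}{\left(-616 - 66\right) - 1160} = \frac{6066}{-682 - 1160} = \frac{6066}{-1842} = 6066 \left(- \frac{1}{1842}\right) = - \frac{1011}{307}$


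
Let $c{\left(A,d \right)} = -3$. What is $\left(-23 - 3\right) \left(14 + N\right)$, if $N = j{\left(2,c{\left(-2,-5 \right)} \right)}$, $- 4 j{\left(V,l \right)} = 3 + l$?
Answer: $-364$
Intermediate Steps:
$j{\left(V,l \right)} = - \frac{3}{4} - \frac{l}{4}$ ($j{\left(V,l \right)} = - \frac{3 + l}{4} = - \frac{3}{4} - \frac{l}{4}$)
$N = 0$ ($N = - \frac{3}{4} - - \frac{3}{4} = - \frac{3}{4} + \frac{3}{4} = 0$)
$\left(-23 - 3\right) \left(14 + N\right) = \left(-23 - 3\right) \left(14 + 0\right) = \left(-23 - 3\right) 14 = \left(-26\right) 14 = -364$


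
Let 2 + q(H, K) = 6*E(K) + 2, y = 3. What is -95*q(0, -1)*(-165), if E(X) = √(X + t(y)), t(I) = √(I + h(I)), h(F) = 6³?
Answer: 94050*√(-1 + √219) ≈ 3.4936e+5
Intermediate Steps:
h(F) = 216
t(I) = √(216 + I) (t(I) = √(I + 216) = √(216 + I))
E(X) = √(X + √219) (E(X) = √(X + √(216 + 3)) = √(X + √219))
q(H, K) = 6*√(K + √219) (q(H, K) = -2 + (6*√(K + √219) + 2) = -2 + (2 + 6*√(K + √219)) = 6*√(K + √219))
-95*q(0, -1)*(-165) = -570*√(-1 + √219)*(-165) = 94050*√(-1 + √219)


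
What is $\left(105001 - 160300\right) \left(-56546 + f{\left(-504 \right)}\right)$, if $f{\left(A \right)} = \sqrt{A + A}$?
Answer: $3126937254 - 663588 i \sqrt{7} \approx 3.1269 \cdot 10^{9} - 1.7557 \cdot 10^{6} i$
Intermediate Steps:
$f{\left(A \right)} = \sqrt{2} \sqrt{A}$ ($f{\left(A \right)} = \sqrt{2 A} = \sqrt{2} \sqrt{A}$)
$\left(105001 - 160300\right) \left(-56546 + f{\left(-504 \right)}\right) = \left(105001 - 160300\right) \left(-56546 + \sqrt{2} \sqrt{-504}\right) = \left(105001 - 160300\right) \left(-56546 + \sqrt{2} \cdot 6 i \sqrt{14}\right) = - 55299 \left(-56546 + 12 i \sqrt{7}\right) = 3126937254 - 663588 i \sqrt{7}$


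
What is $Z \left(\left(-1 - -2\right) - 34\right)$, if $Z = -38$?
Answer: $1254$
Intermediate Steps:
$Z \left(\left(-1 - -2\right) - 34\right) = - 38 \left(\left(-1 - -2\right) - 34\right) = - 38 \left(\left(-1 + 2\right) - 34\right) = - 38 \left(1 - 34\right) = \left(-38\right) \left(-33\right) = 1254$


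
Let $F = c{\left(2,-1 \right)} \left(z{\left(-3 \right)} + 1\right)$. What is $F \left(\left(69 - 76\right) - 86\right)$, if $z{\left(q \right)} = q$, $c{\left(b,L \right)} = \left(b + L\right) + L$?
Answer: $0$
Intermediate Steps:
$c{\left(b,L \right)} = b + 2 L$ ($c{\left(b,L \right)} = \left(L + b\right) + L = b + 2 L$)
$F = 0$ ($F = \left(2 + 2 \left(-1\right)\right) \left(-3 + 1\right) = \left(2 - 2\right) \left(-2\right) = 0 \left(-2\right) = 0$)
$F \left(\left(69 - 76\right) - 86\right) = 0 \left(\left(69 - 76\right) - 86\right) = 0 \left(-7 - 86\right) = 0 \left(-93\right) = 0$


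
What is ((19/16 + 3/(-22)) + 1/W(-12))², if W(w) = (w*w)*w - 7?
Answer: 102911998401/93244729600 ≈ 1.1037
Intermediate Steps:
W(w) = -7 + w³ (W(w) = w²*w - 7 = w³ - 7 = -7 + w³)
((19/16 + 3/(-22)) + 1/W(-12))² = ((19/16 + 3/(-22)) + 1/(-7 + (-12)³))² = ((19*(1/16) + 3*(-1/22)) + 1/(-7 - 1728))² = ((19/16 - 3/22) + 1/(-1735))² = (185/176 - 1/1735)² = (320799/305360)² = 102911998401/93244729600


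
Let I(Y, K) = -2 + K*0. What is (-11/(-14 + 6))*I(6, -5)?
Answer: -11/4 ≈ -2.7500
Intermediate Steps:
I(Y, K) = -2 (I(Y, K) = -2 + 0 = -2)
(-11/(-14 + 6))*I(6, -5) = -11/(-14 + 6)*(-2) = -11/(-8)*(-2) = -11*(-⅛)*(-2) = (11/8)*(-2) = -11/4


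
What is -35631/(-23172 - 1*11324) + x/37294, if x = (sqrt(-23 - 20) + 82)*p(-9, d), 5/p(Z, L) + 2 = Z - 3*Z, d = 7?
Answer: 664853237/643246912 + 5*I*sqrt(43)/596704 ≈ 1.0336 + 5.4947e-5*I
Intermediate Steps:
p(Z, L) = 5/(-2 - 2*Z) (p(Z, L) = 5/(-2 + (Z - 3*Z)) = 5/(-2 - 2*Z))
x = 205/8 + 5*I*sqrt(43)/16 (x = (sqrt(-23 - 20) + 82)*(-5/(2 + 2*(-9))) = (sqrt(-43) + 82)*(-5/(2 - 18)) = (I*sqrt(43) + 82)*(-5/(-16)) = (82 + I*sqrt(43))*(-5*(-1/16)) = (82 + I*sqrt(43))*(5/16) = 205/8 + 5*I*sqrt(43)/16 ≈ 25.625 + 2.0492*I)
-35631/(-23172 - 1*11324) + x/37294 = -35631/(-23172 - 1*11324) + (205/8 + 5*I*sqrt(43)/16)/37294 = -35631/(-23172 - 11324) + (205/8 + 5*I*sqrt(43)/16)*(1/37294) = -35631/(-34496) + (205/298352 + 5*I*sqrt(43)/596704) = -35631*(-1/34496) + (205/298352 + 5*I*sqrt(43)/596704) = 35631/34496 + (205/298352 + 5*I*sqrt(43)/596704) = 664853237/643246912 + 5*I*sqrt(43)/596704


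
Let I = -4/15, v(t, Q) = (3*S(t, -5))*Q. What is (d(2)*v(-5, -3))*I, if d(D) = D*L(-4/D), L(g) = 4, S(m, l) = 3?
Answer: 288/5 ≈ 57.600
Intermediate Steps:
v(t, Q) = 9*Q (v(t, Q) = (3*3)*Q = 9*Q)
d(D) = 4*D (d(D) = D*4 = 4*D)
I = -4/15 (I = -4*1/15 = -4/15 ≈ -0.26667)
(d(2)*v(-5, -3))*I = ((4*2)*(9*(-3)))*(-4/15) = (8*(-27))*(-4/15) = -216*(-4/15) = 288/5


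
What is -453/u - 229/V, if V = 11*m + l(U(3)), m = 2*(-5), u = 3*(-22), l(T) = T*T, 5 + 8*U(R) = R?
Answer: 346217/38698 ≈ 8.9466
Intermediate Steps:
U(R) = -5/8 + R/8
l(T) = T²
u = -66
m = -10
V = -1759/16 (V = 11*(-10) + (-5/8 + (⅛)*3)² = -110 + (-5/8 + 3/8)² = -110 + (-¼)² = -110 + 1/16 = -1759/16 ≈ -109.94)
-453/u - 229/V = -453/(-66) - 229/(-1759/16) = -453*(-1/66) - 229*(-16/1759) = 151/22 + 3664/1759 = 346217/38698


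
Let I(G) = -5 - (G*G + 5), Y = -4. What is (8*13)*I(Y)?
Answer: -2704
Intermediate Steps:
I(G) = -10 - G² (I(G) = -5 - (G² + 5) = -5 - (5 + G²) = -5 + (-5 - G²) = -10 - G²)
(8*13)*I(Y) = (8*13)*(-10 - 1*(-4)²) = 104*(-10 - 1*16) = 104*(-10 - 16) = 104*(-26) = -2704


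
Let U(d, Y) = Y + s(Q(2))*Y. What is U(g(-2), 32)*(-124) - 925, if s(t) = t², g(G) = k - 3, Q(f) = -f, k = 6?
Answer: -20765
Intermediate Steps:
g(G) = 3 (g(G) = 6 - 3 = 3)
U(d, Y) = 5*Y (U(d, Y) = Y + (-1*2)²*Y = Y + (-2)²*Y = Y + 4*Y = 5*Y)
U(g(-2), 32)*(-124) - 925 = (5*32)*(-124) - 925 = 160*(-124) - 925 = -19840 - 925 = -20765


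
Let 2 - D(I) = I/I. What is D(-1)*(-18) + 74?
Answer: 56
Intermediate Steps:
D(I) = 1 (D(I) = 2 - I/I = 2 - 1*1 = 2 - 1 = 1)
D(-1)*(-18) + 74 = 1*(-18) + 74 = -18 + 74 = 56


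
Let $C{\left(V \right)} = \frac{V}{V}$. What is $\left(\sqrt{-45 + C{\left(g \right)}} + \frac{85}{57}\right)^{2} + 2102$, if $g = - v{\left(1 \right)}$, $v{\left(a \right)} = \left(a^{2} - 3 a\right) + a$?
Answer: $\frac{6693667}{3249} + \frac{340 i \sqrt{11}}{57} \approx 2060.2 + 19.783 i$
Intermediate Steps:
$v{\left(a \right)} = a^{2} - 2 a$
$g = 1$ ($g = - 1 \left(-2 + 1\right) = - 1 \left(-1\right) = \left(-1\right) \left(-1\right) = 1$)
$C{\left(V \right)} = 1$
$\left(\sqrt{-45 + C{\left(g \right)}} + \frac{85}{57}\right)^{2} + 2102 = \left(\sqrt{-45 + 1} + \frac{85}{57}\right)^{2} + 2102 = \left(\sqrt{-44} + 85 \cdot \frac{1}{57}\right)^{2} + 2102 = \left(2 i \sqrt{11} + \frac{85}{57}\right)^{2} + 2102 = \left(\frac{85}{57} + 2 i \sqrt{11}\right)^{2} + 2102 = 2102 + \left(\frac{85}{57} + 2 i \sqrt{11}\right)^{2}$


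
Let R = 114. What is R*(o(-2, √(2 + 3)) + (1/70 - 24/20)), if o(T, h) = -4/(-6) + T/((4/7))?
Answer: -16036/35 ≈ -458.17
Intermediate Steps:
o(T, h) = ⅔ + 7*T/4 (o(T, h) = -4*(-⅙) + T/((4*(⅐))) = ⅔ + T/(4/7) = ⅔ + T*(7/4) = ⅔ + 7*T/4)
R*(o(-2, √(2 + 3)) + (1/70 - 24/20)) = 114*((⅔ + (7/4)*(-2)) + (1/70 - 24/20)) = 114*((⅔ - 7/2) + (1*(1/70) - 24*1/20)) = 114*(-17/6 + (1/70 - 6/5)) = 114*(-17/6 - 83/70) = 114*(-422/105) = -16036/35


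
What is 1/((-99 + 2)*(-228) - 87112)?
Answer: -1/64996 ≈ -1.5386e-5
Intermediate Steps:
1/((-99 + 2)*(-228) - 87112) = 1/(-97*(-228) - 87112) = 1/(22116 - 87112) = 1/(-64996) = -1/64996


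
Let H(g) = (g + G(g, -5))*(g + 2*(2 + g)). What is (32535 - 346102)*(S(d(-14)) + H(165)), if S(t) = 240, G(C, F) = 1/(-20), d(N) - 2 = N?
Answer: -517699430567/20 ≈ -2.5885e+10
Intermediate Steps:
d(N) = 2 + N
G(C, F) = -1/20
H(g) = (4 + 3*g)*(-1/20 + g) (H(g) = (g - 1/20)*(g + 2*(2 + g)) = (-1/20 + g)*(g + (4 + 2*g)) = (-1/20 + g)*(4 + 3*g) = (4 + 3*g)*(-1/20 + g))
(32535 - 346102)*(S(d(-14)) + H(165)) = (32535 - 346102)*(240 + (-⅕ + 3*165² + (77/20)*165)) = -313567*(240 + (-⅕ + 3*27225 + 2541/4)) = -313567*(240 + (-⅕ + 81675 + 2541/4)) = -313567*(240 + 1646201/20) = -313567*1651001/20 = -517699430567/20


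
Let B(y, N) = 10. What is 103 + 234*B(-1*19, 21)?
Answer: 2443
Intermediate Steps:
103 + 234*B(-1*19, 21) = 103 + 234*10 = 103 + 2340 = 2443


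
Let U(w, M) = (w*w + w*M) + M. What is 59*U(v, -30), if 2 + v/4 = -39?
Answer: 1875374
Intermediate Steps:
v = -164 (v = -8 + 4*(-39) = -8 - 156 = -164)
U(w, M) = M + w² + M*w (U(w, M) = (w² + M*w) + M = M + w² + M*w)
59*U(v, -30) = 59*(-30 + (-164)² - 30*(-164)) = 59*(-30 + 26896 + 4920) = 59*31786 = 1875374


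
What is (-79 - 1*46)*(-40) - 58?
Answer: 4942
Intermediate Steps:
(-79 - 1*46)*(-40) - 58 = (-79 - 46)*(-40) - 58 = -125*(-40) - 58 = 5000 - 58 = 4942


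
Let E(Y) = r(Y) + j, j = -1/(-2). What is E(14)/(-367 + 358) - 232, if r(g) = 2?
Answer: -4181/18 ≈ -232.28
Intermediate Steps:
j = 1/2 (j = -1/2*(-1) = 1/2 ≈ 0.50000)
E(Y) = 5/2 (E(Y) = 2 + 1/2 = 5/2)
E(14)/(-367 + 358) - 232 = (5/2)/(-367 + 358) - 232 = (5/2)/(-9) - 232 = -1/9*5/2 - 232 = -5/18 - 232 = -4181/18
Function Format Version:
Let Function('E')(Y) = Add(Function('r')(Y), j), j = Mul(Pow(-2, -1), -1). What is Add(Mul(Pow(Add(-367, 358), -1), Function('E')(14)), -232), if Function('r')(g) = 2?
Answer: Rational(-4181, 18) ≈ -232.28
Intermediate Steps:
j = Rational(1, 2) (j = Mul(Rational(-1, 2), -1) = Rational(1, 2) ≈ 0.50000)
Function('E')(Y) = Rational(5, 2) (Function('E')(Y) = Add(2, Rational(1, 2)) = Rational(5, 2))
Add(Mul(Pow(Add(-367, 358), -1), Function('E')(14)), -232) = Add(Mul(Pow(Add(-367, 358), -1), Rational(5, 2)), -232) = Add(Mul(Pow(-9, -1), Rational(5, 2)), -232) = Add(Mul(Rational(-1, 9), Rational(5, 2)), -232) = Add(Rational(-5, 18), -232) = Rational(-4181, 18)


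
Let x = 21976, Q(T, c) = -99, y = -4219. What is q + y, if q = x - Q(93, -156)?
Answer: 17856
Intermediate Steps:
q = 22075 (q = 21976 - 1*(-99) = 21976 + 99 = 22075)
q + y = 22075 - 4219 = 17856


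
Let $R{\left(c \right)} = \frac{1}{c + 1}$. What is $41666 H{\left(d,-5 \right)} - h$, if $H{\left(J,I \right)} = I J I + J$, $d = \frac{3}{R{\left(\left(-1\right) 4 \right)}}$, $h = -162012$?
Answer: $-9587832$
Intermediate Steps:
$R{\left(c \right)} = \frac{1}{1 + c}$
$d = -9$ ($d = \frac{3}{\frac{1}{1 - 4}} = \frac{3}{\frac{1}{-3}} = \frac{3}{- \frac{1}{3}} = 3 \left(-3\right) = -9$)
$H{\left(J,I \right)} = J + J I^{2}$ ($H{\left(J,I \right)} = J I^{2} + J = J + J I^{2}$)
$41666 H{\left(d,-5 \right)} - h = 41666 \left(- 9 \left(1 + \left(-5\right)^{2}\right)\right) - -162012 = 41666 \left(- 9 \left(1 + 25\right)\right) + 162012 = 41666 \left(\left(-9\right) 26\right) + 162012 = 41666 \left(-234\right) + 162012 = -9749844 + 162012 = -9587832$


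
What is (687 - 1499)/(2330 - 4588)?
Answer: 406/1129 ≈ 0.35961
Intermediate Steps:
(687 - 1499)/(2330 - 4588) = -812/(-2258) = -812*(-1/2258) = 406/1129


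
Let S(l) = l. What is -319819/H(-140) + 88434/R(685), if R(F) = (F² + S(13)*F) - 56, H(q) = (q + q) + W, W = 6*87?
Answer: -1498781839/1134254 ≈ -1321.4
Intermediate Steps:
W = 522
H(q) = 522 + 2*q (H(q) = (q + q) + 522 = 2*q + 522 = 522 + 2*q)
R(F) = -56 + F² + 13*F (R(F) = (F² + 13*F) - 56 = -56 + F² + 13*F)
-319819/H(-140) + 88434/R(685) = -319819/(522 + 2*(-140)) + 88434/(-56 + 685² + 13*685) = -319819/(522 - 280) + 88434/(-56 + 469225 + 8905) = -319819/242 + 88434/478074 = -319819*1/242 + 88434*(1/478074) = -319819/242 + 867/4687 = -1498781839/1134254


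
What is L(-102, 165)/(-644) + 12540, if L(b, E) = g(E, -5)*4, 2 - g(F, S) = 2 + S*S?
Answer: 2018965/161 ≈ 12540.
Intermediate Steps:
g(F, S) = -S² (g(F, S) = 2 - (2 + S*S) = 2 - (2 + S²) = 2 + (-2 - S²) = -S²)
L(b, E) = -100 (L(b, E) = -1*(-5)²*4 = -1*25*4 = -25*4 = -100)
L(-102, 165)/(-644) + 12540 = -100/(-644) + 12540 = -100*(-1/644) + 12540 = 25/161 + 12540 = 2018965/161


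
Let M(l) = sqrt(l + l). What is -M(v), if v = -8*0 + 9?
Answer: -3*sqrt(2) ≈ -4.2426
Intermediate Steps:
v = 9 (v = 0 + 9 = 9)
M(l) = sqrt(2)*sqrt(l) (M(l) = sqrt(2*l) = sqrt(2)*sqrt(l))
-M(v) = -sqrt(2)*sqrt(9) = -sqrt(2)*3 = -3*sqrt(2)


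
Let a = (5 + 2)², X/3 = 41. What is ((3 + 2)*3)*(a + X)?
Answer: 2580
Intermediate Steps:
X = 123 (X = 3*41 = 123)
a = 49 (a = 7² = 49)
((3 + 2)*3)*(a + X) = ((3 + 2)*3)*(49 + 123) = (5*3)*172 = 15*172 = 2580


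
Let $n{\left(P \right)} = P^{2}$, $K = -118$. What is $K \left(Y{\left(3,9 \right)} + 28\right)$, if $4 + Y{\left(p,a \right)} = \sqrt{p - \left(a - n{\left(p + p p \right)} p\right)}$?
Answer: $-2832 - 118 \sqrt{426} \approx -5267.5$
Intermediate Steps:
$Y{\left(p,a \right)} = -4 + \sqrt{p - a + p \left(p + p^{2}\right)^{2}}$ ($Y{\left(p,a \right)} = -4 + \sqrt{p - \left(a - \left(p + p p\right)^{2} p\right)} = -4 + \sqrt{p - \left(a - \left(p + p^{2}\right)^{2} p\right)} = -4 + \sqrt{p - \left(a - p \left(p + p^{2}\right)^{2}\right)} = -4 + \sqrt{p - a + p \left(p + p^{2}\right)^{2}}$)
$K \left(Y{\left(3,9 \right)} + 28\right) = - 118 \left(\left(-4 + \sqrt{3 - 9 + 3^{3} \left(1 + 3\right)^{2}}\right) + 28\right) = - 118 \left(\left(-4 + \sqrt{3 - 9 + 27 \cdot 4^{2}}\right) + 28\right) = - 118 \left(\left(-4 + \sqrt{3 - 9 + 27 \cdot 16}\right) + 28\right) = - 118 \left(\left(-4 + \sqrt{3 - 9 + 432}\right) + 28\right) = - 118 \left(\left(-4 + \sqrt{426}\right) + 28\right) = - 118 \left(24 + \sqrt{426}\right) = -2832 - 118 \sqrt{426}$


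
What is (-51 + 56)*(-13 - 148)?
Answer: -805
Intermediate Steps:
(-51 + 56)*(-13 - 148) = 5*(-161) = -805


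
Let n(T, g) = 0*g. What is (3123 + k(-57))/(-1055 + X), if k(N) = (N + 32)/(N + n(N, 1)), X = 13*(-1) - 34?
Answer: -89018/31407 ≈ -2.8343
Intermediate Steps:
X = -47 (X = -13 - 34 = -47)
n(T, g) = 0
k(N) = (32 + N)/N (k(N) = (N + 32)/(N + 0) = (32 + N)/N)
(3123 + k(-57))/(-1055 + X) = (3123 + (32 - 57)/(-57))/(-1055 - 47) = (3123 - 1/57*(-25))/(-1102) = (3123 + 25/57)*(-1/1102) = (178036/57)*(-1/1102) = -89018/31407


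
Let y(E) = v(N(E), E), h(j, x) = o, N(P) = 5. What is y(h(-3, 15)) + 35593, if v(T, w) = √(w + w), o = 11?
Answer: 35593 + √22 ≈ 35598.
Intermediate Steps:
h(j, x) = 11
v(T, w) = √2*√w (v(T, w) = √(2*w) = √2*√w)
y(E) = √2*√E
y(h(-3, 15)) + 35593 = √2*√11 + 35593 = √22 + 35593 = 35593 + √22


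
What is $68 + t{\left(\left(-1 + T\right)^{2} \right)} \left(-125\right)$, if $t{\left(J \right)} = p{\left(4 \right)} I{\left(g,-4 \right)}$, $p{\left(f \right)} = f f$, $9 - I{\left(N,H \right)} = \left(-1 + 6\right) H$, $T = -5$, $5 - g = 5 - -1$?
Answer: $-57932$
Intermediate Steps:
$g = -1$ ($g = 5 - \left(5 - -1\right) = 5 - \left(5 + 1\right) = 5 - 6 = -1$)
$I{\left(N,H \right)} = 9 - 5 H$ ($I{\left(N,H \right)} = 9 - \left(-1 + 6\right) H = 9 - 5 H$)
$p{\left(f \right)} = f^{2}$
$t{\left(J \right)} = 464$ ($t{\left(J \right)} = 4^{2} \left(9 - -20\right) = 16 \left(9 + 20\right) = 16 \cdot 29 = 464$)
$68 + t{\left(\left(-1 + T\right)^{2} \right)} \left(-125\right) = 68 + 464 \left(-125\right) = 68 - 58000 = -57932$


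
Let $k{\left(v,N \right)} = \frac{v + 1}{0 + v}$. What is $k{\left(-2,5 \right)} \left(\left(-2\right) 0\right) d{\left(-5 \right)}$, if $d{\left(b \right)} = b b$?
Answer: $0$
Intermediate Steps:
$d{\left(b \right)} = b^{2}$
$k{\left(v,N \right)} = \frac{1 + v}{v}$
$k{\left(-2,5 \right)} \left(\left(-2\right) 0\right) d{\left(-5 \right)} = \frac{1 - 2}{-2} \left(\left(-2\right) 0\right) \left(-5\right)^{2} = \left(- \frac{1}{2}\right) \left(-1\right) 0 \cdot 25 = \frac{1}{2} \cdot 0 \cdot 25 = 0 \cdot 25 = 0$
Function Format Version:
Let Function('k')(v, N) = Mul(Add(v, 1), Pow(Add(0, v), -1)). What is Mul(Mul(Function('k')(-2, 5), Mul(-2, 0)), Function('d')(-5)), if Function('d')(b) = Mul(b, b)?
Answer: 0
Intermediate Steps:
Function('d')(b) = Pow(b, 2)
Function('k')(v, N) = Mul(Pow(v, -1), Add(1, v)) (Function('k')(v, N) = Mul(Add(1, v), Pow(v, -1)) = Mul(Pow(v, -1), Add(1, v)))
Mul(Mul(Function('k')(-2, 5), Mul(-2, 0)), Function('d')(-5)) = Mul(Mul(Mul(Pow(-2, -1), Add(1, -2)), Mul(-2, 0)), Pow(-5, 2)) = Mul(Mul(Mul(Rational(-1, 2), -1), 0), 25) = Mul(Mul(Rational(1, 2), 0), 25) = Mul(0, 25) = 0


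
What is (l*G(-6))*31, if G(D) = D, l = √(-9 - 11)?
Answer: -372*I*√5 ≈ -831.82*I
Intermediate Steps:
l = 2*I*√5 (l = √(-20) = 2*I*√5 ≈ 4.4721*I)
(l*G(-6))*31 = ((2*I*√5)*(-6))*31 = -12*I*√5*31 = -372*I*√5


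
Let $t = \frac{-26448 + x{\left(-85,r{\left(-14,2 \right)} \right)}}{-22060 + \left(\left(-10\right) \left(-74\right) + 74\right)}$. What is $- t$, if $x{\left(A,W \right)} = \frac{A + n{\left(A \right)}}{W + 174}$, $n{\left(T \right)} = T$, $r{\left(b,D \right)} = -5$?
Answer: $- \frac{2234941}{1795287} \approx -1.2449$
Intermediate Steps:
$x{\left(A,W \right)} = \frac{2 A}{174 + W}$ ($x{\left(A,W \right)} = \frac{A + A}{W + 174} = \frac{2 A}{174 + W}$)
$t = \frac{2234941}{1795287}$ ($t = \frac{-26448 + 2 \left(-85\right) \frac{1}{174 - 5}}{-22060 + \left(\left(-10\right) \left(-74\right) + 74\right)} = \frac{-26448 + 2 \left(-85\right) \frac{1}{169}}{-22060 + \left(740 + 74\right)} = \frac{-26448 + 2 \left(-85\right) \frac{1}{169}}{-22060 + 814} = \frac{-26448 - \frac{170}{169}}{-21246} = \left(- \frac{4469882}{169}\right) \left(- \frac{1}{21246}\right) = \frac{2234941}{1795287} \approx 1.2449$)
$- t = \left(-1\right) \frac{2234941}{1795287} = - \frac{2234941}{1795287}$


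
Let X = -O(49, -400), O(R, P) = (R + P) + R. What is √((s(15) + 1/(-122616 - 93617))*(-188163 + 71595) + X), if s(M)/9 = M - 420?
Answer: √19866489612841269662/216233 ≈ 20613.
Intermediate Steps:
s(M) = -3780 + 9*M (s(M) = 9*(M - 420) = 9*(-420 + M) = -3780 + 9*M)
O(R, P) = P + 2*R (O(R, P) = (P + R) + R = P + 2*R)
X = 302 (X = -(-400 + 2*49) = -(-400 + 98) = -1*(-302) = 302)
√((s(15) + 1/(-122616 - 93617))*(-188163 + 71595) + X) = √(((-3780 + 9*15) + 1/(-122616 - 93617))*(-188163 + 71595) + 302) = √(((-3780 + 135) + 1/(-216233))*(-116568) + 302) = √((-3645 - 1/216233)*(-116568) + 302) = √(-788169286/216233*(-116568) + 302) = √(91875317330448/216233 + 302) = √(91875382632814/216233) = √19866489612841269662/216233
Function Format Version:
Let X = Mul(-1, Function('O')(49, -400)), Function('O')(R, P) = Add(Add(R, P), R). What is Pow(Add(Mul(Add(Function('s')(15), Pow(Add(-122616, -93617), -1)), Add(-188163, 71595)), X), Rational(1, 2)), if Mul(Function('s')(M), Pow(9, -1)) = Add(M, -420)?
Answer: Mul(Rational(1, 216233), Pow(19866489612841269662, Rational(1, 2))) ≈ 20613.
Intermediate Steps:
Function('s')(M) = Add(-3780, Mul(9, M)) (Function('s')(M) = Mul(9, Add(M, -420)) = Mul(9, Add(-420, M)) = Add(-3780, Mul(9, M)))
Function('O')(R, P) = Add(P, Mul(2, R)) (Function('O')(R, P) = Add(Add(P, R), R) = Add(P, Mul(2, R)))
X = 302 (X = Mul(-1, Add(-400, Mul(2, 49))) = Mul(-1, Add(-400, 98)) = Mul(-1, -302) = 302)
Pow(Add(Mul(Add(Function('s')(15), Pow(Add(-122616, -93617), -1)), Add(-188163, 71595)), X), Rational(1, 2)) = Pow(Add(Mul(Add(Add(-3780, Mul(9, 15)), Pow(Add(-122616, -93617), -1)), Add(-188163, 71595)), 302), Rational(1, 2)) = Pow(Add(Mul(Add(Add(-3780, 135), Pow(-216233, -1)), -116568), 302), Rational(1, 2)) = Pow(Add(Mul(Add(-3645, Rational(-1, 216233)), -116568), 302), Rational(1, 2)) = Pow(Add(Mul(Rational(-788169286, 216233), -116568), 302), Rational(1, 2)) = Pow(Add(Rational(91875317330448, 216233), 302), Rational(1, 2)) = Pow(Rational(91875382632814, 216233), Rational(1, 2)) = Mul(Rational(1, 216233), Pow(19866489612841269662, Rational(1, 2)))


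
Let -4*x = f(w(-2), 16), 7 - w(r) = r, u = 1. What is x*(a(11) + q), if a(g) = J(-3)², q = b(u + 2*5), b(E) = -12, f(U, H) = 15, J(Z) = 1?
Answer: 165/4 ≈ 41.250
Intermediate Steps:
w(r) = 7 - r
q = -12
x = -15/4 (x = -¼*15 = -15/4 ≈ -3.7500)
a(g) = 1 (a(g) = 1² = 1)
x*(a(11) + q) = -15*(1 - 12)/4 = -15/4*(-11) = 165/4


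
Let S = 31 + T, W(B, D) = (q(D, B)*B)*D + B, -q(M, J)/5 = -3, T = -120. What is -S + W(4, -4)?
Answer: -147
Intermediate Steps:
q(M, J) = 15 (q(M, J) = -5*(-3) = 15)
W(B, D) = B + 15*B*D (W(B, D) = (15*B)*D + B = 15*B*D + B = B + 15*B*D)
S = -89 (S = 31 - 120 = -89)
-S + W(4, -4) = -1*(-89) + 4*(1 + 15*(-4)) = 89 + 4*(1 - 60) = 89 + 4*(-59) = 89 - 236 = -147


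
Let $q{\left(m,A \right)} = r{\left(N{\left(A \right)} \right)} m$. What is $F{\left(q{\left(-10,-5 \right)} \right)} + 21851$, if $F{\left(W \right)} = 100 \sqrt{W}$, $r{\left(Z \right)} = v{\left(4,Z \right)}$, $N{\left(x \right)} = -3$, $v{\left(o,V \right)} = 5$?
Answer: $21851 + 500 i \sqrt{2} \approx 21851.0 + 707.11 i$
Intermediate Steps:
$r{\left(Z \right)} = 5$
$q{\left(m,A \right)} = 5 m$
$F{\left(q{\left(-10,-5 \right)} \right)} + 21851 = 100 \sqrt{5 \left(-10\right)} + 21851 = 100 \sqrt{-50} + 21851 = 100 \cdot 5 i \sqrt{2} + 21851 = 500 i \sqrt{2} + 21851 = 21851 + 500 i \sqrt{2}$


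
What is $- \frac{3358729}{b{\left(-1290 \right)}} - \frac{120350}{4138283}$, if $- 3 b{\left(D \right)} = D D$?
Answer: $\frac{13832612977307}{2295505580100} \approx 6.026$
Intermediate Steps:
$b{\left(D \right)} = - \frac{D^{2}}{3}$ ($b{\left(D \right)} = - \frac{D D}{3} = - \frac{D^{2}}{3}$)
$- \frac{3358729}{b{\left(-1290 \right)}} - \frac{120350}{4138283} = - \frac{3358729}{\left(- \frac{1}{3}\right) \left(-1290\right)^{2}} - \frac{120350}{4138283} = - \frac{3358729}{\left(- \frac{1}{3}\right) 1664100} - \frac{120350}{4138283} = - \frac{3358729}{-554700} - \frac{120350}{4138283} = \left(-3358729\right) \left(- \frac{1}{554700}\right) - \frac{120350}{4138283} = \frac{3358729}{554700} - \frac{120350}{4138283} = \frac{13832612977307}{2295505580100}$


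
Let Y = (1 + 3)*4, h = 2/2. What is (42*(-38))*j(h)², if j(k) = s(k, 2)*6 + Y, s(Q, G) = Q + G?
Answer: -1844976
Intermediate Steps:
h = 1 (h = 2*(½) = 1)
Y = 16 (Y = 4*4 = 16)
s(Q, G) = G + Q
j(k) = 28 + 6*k (j(k) = (2 + k)*6 + 16 = (12 + 6*k) + 16 = 28 + 6*k)
(42*(-38))*j(h)² = (42*(-38))*(28 + 6*1)² = -1596*(28 + 6)² = -1596*34² = -1596*1156 = -1844976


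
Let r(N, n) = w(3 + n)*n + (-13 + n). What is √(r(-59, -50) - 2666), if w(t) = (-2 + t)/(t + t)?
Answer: 4*I*√380371/47 ≈ 52.489*I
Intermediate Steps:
w(t) = (-2 + t)/(2*t) (w(t) = (-2 + t)/((2*t)) = (-2 + t)*(1/(2*t)) = (-2 + t)/(2*t))
r(N, n) = -13 + n + n*(1 + n)/(2*(3 + n)) (r(N, n) = ((-2 + (3 + n))/(2*(3 + n)))*n + (-13 + n) = ((1 + n)/(2*(3 + n)))*n + (-13 + n) = n*(1 + n)/(2*(3 + n)) + (-13 + n) = -13 + n + n*(1 + n)/(2*(3 + n)))
√(r(-59, -50) - 2666) = √((-78 - 19*(-50) + 3*(-50)²)/(2*(3 - 50)) - 2666) = √((½)*(-78 + 950 + 3*2500)/(-47) - 2666) = √((½)*(-1/47)*(-78 + 950 + 7500) - 2666) = √((½)*(-1/47)*8372 - 2666) = √(-4186/47 - 2666) = √(-129488/47) = 4*I*√380371/47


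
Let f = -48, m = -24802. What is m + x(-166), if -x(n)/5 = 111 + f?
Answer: -25117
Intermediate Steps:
x(n) = -315 (x(n) = -5*(111 - 48) = -5*63 = -315)
m + x(-166) = -24802 - 315 = -25117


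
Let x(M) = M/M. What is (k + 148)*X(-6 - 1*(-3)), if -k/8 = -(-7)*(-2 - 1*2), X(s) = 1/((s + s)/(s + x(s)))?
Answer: 124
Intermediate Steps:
x(M) = 1
X(s) = (1 + s)/(2*s) (X(s) = 1/((s + s)/(s + 1)) = 1/((2*s)/(1 + s)) = 1/(2*s/(1 + s)) = (1 + s)/(2*s))
k = 224 (k = -(-56)*(-(-2 - 1*2)) = -(-56)*(-(-2 - 2)) = -(-56)*(-1*(-4)) = -(-56)*4 = -8*(-28) = 224)
(k + 148)*X(-6 - 1*(-3)) = (224 + 148)*((1 + (-6 - 1*(-3)))/(2*(-6 - 1*(-3)))) = 372*((1 + (-6 + 3))/(2*(-6 + 3))) = 372*((1/2)*(1 - 3)/(-3)) = 372*((1/2)*(-1/3)*(-2)) = 372*(1/3) = 124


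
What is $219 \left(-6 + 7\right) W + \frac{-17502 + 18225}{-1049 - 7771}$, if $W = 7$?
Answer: $\frac{4506779}{2940} \approx 1532.9$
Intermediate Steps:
$219 \left(-6 + 7\right) W + \frac{-17502 + 18225}{-1049 - 7771} = 219 \left(-6 + 7\right) 7 + \frac{-17502 + 18225}{-1049 - 7771} = 219 \cdot 1 \cdot 7 + \frac{723}{-8820} = 219 \cdot 7 + 723 \left(- \frac{1}{8820}\right) = 1533 - \frac{241}{2940} = \frac{4506779}{2940}$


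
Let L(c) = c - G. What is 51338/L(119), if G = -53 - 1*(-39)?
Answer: 386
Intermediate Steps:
G = -14 (G = -53 + 39 = -14)
L(c) = 14 + c (L(c) = c - 1*(-14) = c + 14 = 14 + c)
51338/L(119) = 51338/(14 + 119) = 51338/133 = 51338*(1/133) = 386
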